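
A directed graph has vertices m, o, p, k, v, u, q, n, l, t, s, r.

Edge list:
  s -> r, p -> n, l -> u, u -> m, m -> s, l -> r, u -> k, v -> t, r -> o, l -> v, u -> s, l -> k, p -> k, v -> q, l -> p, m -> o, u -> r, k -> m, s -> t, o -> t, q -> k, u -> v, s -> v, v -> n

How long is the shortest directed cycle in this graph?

For each vertex v, BFS finds the shortest path from v back to v.
The shortest such closed walk is m → s → v → q → k → m, length 5.

5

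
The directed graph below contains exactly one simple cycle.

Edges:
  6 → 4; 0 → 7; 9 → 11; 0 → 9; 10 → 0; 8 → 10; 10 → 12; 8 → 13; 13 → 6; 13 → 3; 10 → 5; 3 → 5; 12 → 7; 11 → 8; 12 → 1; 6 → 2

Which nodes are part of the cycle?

DFS with gray/black marking from 8:
8 gray
  10 gray
    5 gray
    5 black
    12 gray
      7 gray
      7 black
      1 gray
      1 black
    12 black
    0 gray
      0→7: 7 black — skip
      9 gray
        11 gray
          11→8: 8 is gray → back edge
Back edge closes the cycle 8 → 10 → 0 → 9 → 11 → 8; its vertices are {0, 8, 9, 10, 11}.

0, 8, 9, 10, 11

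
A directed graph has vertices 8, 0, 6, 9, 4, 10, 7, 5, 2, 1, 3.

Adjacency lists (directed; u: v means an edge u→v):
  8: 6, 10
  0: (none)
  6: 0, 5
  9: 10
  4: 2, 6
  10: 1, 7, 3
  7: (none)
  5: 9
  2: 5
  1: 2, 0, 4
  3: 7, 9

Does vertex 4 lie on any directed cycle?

4 is on a cycle iff 4 can reach itself via ≥1 edge.
4 → 2 → 5 → 9 → 10 → 1 → 4 — yes.

Yes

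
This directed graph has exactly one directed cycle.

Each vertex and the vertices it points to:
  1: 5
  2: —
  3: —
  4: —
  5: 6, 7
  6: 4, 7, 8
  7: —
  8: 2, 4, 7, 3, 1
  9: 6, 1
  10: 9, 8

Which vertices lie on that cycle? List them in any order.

1, 5, 6, 8

DFS with gray/black marking from 8:
8 gray
  2 gray
  2 black
  4 gray
  4 black
  7 gray
  7 black
  3 gray
  3 black
  1 gray
    5 gray
      6 gray
        6→4: 4 black — skip
        6→7: 7 black — skip
        6→8: 8 is gray → back edge
Back edge closes the cycle 8 → 1 → 5 → 6 → 8; its vertices are {1, 5, 6, 8}.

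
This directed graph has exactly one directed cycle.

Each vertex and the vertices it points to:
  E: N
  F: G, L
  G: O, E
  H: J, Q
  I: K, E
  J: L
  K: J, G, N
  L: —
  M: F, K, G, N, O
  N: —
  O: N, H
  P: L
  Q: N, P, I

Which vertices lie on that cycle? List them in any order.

G, H, I, K, O, Q

DFS with gray/black marking from O:
O gray
  N gray
  N black
  H gray
    J gray
      L gray
      L black
    J black
    Q gray
      Q→N: N black — skip
      P gray
        P→L: L black — skip
      P black
      I gray
        K gray
          K→J: J black — skip
          G gray
            G→O: O is gray → back edge
Back edge closes the cycle O → H → Q → I → K → G → O; its vertices are {G, H, I, K, O, Q}.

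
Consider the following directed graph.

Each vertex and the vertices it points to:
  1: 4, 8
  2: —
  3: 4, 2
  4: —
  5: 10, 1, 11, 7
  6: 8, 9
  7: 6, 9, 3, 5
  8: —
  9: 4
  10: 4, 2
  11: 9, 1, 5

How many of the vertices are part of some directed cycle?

A vertex is on a directed cycle iff it belongs to a strongly connected component of size ≥ 2 (or has a self-loop).
The vertices on cycles are {5, 7, 11} — 3 in total.

3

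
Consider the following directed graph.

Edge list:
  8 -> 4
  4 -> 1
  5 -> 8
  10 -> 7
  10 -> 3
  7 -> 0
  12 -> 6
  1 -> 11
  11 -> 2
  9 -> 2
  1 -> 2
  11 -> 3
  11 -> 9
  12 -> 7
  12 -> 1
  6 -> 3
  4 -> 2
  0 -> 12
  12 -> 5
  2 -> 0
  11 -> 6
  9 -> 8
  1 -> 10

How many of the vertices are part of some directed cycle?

A vertex is on a directed cycle iff it belongs to a strongly connected component of size ≥ 2 (or has a self-loop).
The vertices on cycles are {0, 1, 2, 4, 5, 7, 8, 9, 10, 11, 12} — 11 in total.

11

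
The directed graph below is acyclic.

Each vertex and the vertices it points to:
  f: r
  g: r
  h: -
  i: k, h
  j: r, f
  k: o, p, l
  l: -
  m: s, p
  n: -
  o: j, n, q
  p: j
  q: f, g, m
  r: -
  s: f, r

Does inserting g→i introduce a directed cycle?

Yes

Adding g→i creates a cycle iff i can already reach g.
Path from i: i → k → o → q → g.
So i → … → g → i is a cycle.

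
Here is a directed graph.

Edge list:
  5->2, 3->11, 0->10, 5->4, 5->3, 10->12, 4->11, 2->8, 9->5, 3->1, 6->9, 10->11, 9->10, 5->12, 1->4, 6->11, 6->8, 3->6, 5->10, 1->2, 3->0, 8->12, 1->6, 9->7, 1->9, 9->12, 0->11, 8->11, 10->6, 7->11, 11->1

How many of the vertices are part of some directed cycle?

12

A vertex is on a directed cycle iff it belongs to a strongly connected component of size ≥ 2 (or has a self-loop).
The vertices on cycles are {0, 1, 2, 3, 4, 5, 6, 7, 8, 9, 10, 11} — 12 in total.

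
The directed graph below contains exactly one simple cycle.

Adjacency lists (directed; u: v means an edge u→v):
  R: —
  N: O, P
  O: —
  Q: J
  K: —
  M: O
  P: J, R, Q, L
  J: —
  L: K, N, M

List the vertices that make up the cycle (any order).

L, N, P

DFS with gray/black marking from P:
P gray
  J gray
  J black
  R gray
  R black
  Q gray
    Q→J: J black — skip
  Q black
  L gray
    K gray
    K black
    N gray
      O gray
      O black
      N→P: P is gray → back edge
Back edge closes the cycle P → L → N → P; its vertices are {L, N, P}.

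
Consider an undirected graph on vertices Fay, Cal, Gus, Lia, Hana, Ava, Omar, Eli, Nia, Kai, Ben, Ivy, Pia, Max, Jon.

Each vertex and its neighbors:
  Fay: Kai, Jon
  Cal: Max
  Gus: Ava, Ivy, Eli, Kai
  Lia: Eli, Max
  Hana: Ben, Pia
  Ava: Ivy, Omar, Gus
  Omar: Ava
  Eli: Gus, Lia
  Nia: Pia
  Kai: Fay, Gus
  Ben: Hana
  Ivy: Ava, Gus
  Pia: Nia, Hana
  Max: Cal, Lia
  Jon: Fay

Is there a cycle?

DFS, tracking each vertex's parent; an edge to a visited non-parent vertex closes a cycle.
Start from Ben:
visit Ben (parent –)
  visit Hana (parent Ben)
    Hana–Ben: parent, skip
    visit Pia (parent Hana)
      visit Nia (parent Pia)
        Nia–Pia: parent, skip
      Pia–Hana: parent, skip
visit Fay (parent –)
  visit Kai (parent Fay)
    Kai–Fay: parent, skip
    visit Gus (parent Kai)
      visit Ava (parent Gus)
        visit Ivy (parent Ava)
          Ivy–Ava: parent, skip
          Ivy–Gus: Gus visited and ≠ parent → cycle
Cycle: Gus – Ava – Ivy – Gus.

Yes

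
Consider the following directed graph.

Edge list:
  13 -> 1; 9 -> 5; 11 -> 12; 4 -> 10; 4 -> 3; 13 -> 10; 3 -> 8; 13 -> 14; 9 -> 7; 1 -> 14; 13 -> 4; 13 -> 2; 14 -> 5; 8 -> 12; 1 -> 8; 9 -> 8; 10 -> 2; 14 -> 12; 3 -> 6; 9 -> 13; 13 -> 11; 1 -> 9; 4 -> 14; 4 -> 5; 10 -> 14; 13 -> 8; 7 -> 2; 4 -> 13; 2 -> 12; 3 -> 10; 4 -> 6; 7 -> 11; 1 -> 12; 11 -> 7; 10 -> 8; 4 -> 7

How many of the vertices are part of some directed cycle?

6

A vertex is on a directed cycle iff it belongs to a strongly connected component of size ≥ 2 (or has a self-loop).
The vertices on cycles are {1, 4, 7, 9, 11, 13} — 6 in total.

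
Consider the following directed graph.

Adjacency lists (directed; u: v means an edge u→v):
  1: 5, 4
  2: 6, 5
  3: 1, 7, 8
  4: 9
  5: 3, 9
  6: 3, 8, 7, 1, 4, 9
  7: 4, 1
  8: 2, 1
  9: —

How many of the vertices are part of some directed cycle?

7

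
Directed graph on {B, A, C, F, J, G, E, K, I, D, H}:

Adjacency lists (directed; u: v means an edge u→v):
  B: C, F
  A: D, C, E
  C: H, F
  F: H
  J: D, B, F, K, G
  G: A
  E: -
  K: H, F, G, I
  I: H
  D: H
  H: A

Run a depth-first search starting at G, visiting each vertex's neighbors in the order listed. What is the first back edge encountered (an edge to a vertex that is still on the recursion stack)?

H->A

DFS from G (visiting each vertex's neighbors in the order listed); mark gray on enter, black on exit:
G gray
  A gray
    D gray
      H gray
        H→A: A is gray → back edge
First back edge: H → A.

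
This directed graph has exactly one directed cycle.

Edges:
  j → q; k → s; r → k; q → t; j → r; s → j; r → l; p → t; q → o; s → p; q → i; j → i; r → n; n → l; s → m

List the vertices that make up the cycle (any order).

DFS with gray/black marking from s:
s gray
  m gray
  m black
  j gray
    q gray
      t gray
      t black
      o gray
      o black
      i gray
      i black
    q black
    r gray
      n gray
        l gray
        l black
      n black
      k gray
        k→s: s is gray → back edge
Back edge closes the cycle s → j → r → k → s; its vertices are {j, k, r, s}.

j, k, r, s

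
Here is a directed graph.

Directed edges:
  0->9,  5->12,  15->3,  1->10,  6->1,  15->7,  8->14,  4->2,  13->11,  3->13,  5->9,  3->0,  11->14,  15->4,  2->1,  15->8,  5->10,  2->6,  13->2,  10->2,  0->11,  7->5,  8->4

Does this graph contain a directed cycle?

DFS with white/gray/black marking, starting from 4:
4 gray
  2 gray
    1 gray
      10 gray
        10→2: 2 is gray → back edge
Back edge found, so a cycle exists: 2 → 1 → 10 → 2.

Yes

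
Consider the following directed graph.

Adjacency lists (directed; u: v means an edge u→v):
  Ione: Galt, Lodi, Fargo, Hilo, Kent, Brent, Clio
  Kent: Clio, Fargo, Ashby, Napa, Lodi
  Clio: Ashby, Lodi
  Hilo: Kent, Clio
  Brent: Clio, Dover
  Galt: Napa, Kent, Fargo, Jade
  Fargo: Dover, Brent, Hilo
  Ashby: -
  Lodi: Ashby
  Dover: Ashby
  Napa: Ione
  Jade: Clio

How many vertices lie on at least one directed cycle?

6

A vertex is on a directed cycle iff it belongs to a strongly connected component of size ≥ 2 (or has a self-loop).
The vertices on cycles are {Galt, Hilo, Ione, Kent, Napa, Fargo} — 6 in total.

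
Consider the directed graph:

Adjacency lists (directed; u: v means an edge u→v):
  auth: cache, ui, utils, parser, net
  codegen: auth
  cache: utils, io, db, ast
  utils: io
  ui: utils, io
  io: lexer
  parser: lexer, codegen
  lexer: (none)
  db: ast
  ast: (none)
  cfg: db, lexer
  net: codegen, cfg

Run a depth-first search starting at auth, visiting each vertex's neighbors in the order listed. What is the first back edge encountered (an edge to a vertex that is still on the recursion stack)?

codegen->auth

DFS from auth (visiting each vertex's neighbors in the order listed); mark gray on enter, black on exit:
auth gray
  cache gray
    utils gray
      io gray
        lexer gray
        lexer black
      io black
    utils black
    cache→io: io black — skip
    db gray
      ast gray
      ast black
    db black
    cache→ast: ast black — skip
  cache black
  ui gray
    ui→utils: utils black — skip
    ui→io: io black — skip
  ui black
  auth→utils: utils black — skip
  parser gray
    parser→lexer: lexer black — skip
    codegen gray
      codegen→auth: auth is gray → back edge
First back edge: codegen → auth.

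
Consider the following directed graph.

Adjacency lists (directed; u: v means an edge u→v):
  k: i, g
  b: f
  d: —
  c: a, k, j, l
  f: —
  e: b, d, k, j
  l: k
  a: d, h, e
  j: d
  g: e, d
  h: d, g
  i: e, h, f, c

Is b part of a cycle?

No

b lies on a cycle iff there is a path from b back to itself.
Exploring from b, it never reaches itself; equivalently, its strongly connected component is a singleton.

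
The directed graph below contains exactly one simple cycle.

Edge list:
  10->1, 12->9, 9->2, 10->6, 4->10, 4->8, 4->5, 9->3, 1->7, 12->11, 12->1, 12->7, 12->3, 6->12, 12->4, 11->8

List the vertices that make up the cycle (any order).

4, 6, 10, 12

DFS with gray/black marking from 12:
12 gray
  3 gray
  3 black
  9 gray
    2 gray
    2 black
    9→3: 3 black — skip
  9 black
  7 gray
  7 black
  1 gray
    1→7: 7 black — skip
  1 black
  11 gray
    8 gray
    8 black
  11 black
  4 gray
    4→8: 8 black — skip
    10 gray
      10→1: 1 black — skip
      6 gray
        6→12: 12 is gray → back edge
Back edge closes the cycle 12 → 4 → 10 → 6 → 12; its vertices are {4, 6, 10, 12}.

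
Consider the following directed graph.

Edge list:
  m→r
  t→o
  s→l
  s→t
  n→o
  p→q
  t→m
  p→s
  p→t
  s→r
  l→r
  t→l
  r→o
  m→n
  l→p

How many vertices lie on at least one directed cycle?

4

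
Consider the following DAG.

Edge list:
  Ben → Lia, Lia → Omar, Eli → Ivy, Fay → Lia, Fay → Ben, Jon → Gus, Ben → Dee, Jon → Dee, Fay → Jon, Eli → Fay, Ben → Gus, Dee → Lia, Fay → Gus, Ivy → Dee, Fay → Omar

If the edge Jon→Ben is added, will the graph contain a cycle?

Adding Jon→Ben creates a cycle iff Ben can already reach Jon.
Explore from Ben: no path reaches Jon. The graph stays acyclic.

No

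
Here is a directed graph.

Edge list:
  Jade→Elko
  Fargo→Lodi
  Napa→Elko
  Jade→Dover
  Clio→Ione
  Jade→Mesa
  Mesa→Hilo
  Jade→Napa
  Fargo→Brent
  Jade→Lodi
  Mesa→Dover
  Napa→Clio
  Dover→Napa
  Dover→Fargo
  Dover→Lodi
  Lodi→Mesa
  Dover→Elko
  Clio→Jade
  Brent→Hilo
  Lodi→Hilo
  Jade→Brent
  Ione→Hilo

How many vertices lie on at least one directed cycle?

A vertex is on a directed cycle iff it belongs to a strongly connected component of size ≥ 2 (or has a self-loop).
The vertices on cycles are {Clio, Jade, Lodi, Mesa, Napa, Dover, Fargo} — 7 in total.

7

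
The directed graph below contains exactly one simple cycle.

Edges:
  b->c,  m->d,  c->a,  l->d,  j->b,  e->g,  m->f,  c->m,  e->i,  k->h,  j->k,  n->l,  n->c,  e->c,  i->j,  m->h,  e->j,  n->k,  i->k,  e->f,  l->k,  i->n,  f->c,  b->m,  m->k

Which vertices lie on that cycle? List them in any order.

c, f, m

DFS with gray/black marking from m:
m gray
  f gray
    c gray
      c→m: m is gray → back edge
Back edge closes the cycle m → f → c → m; its vertices are {c, f, m}.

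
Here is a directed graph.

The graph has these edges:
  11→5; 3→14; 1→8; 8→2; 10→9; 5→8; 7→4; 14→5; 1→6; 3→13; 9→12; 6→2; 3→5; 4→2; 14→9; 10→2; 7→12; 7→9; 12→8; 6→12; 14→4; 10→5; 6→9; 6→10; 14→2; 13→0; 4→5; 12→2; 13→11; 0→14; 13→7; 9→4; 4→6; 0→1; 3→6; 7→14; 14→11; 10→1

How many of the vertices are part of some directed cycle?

A vertex is on a directed cycle iff it belongs to a strongly connected component of size ≥ 2 (or has a self-loop).
The vertices on cycles are {1, 4, 6, 9, 10} — 5 in total.

5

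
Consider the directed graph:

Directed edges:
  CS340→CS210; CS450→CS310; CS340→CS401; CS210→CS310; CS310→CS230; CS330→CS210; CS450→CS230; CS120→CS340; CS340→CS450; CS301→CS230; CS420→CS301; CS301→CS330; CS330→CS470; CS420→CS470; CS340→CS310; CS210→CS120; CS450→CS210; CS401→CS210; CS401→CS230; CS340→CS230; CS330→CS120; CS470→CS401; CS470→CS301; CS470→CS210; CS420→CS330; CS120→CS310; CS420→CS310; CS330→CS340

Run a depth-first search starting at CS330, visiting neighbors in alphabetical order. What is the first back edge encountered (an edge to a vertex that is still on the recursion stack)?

CS210→CS120

DFS from CS330 (visiting neighbors in alphabetical order); mark gray on enter, black on exit:
CS330 gray
  CS120 gray
    CS310 gray
      CS230 gray
      CS230 black
    CS310 black
    CS340 gray
      CS210 gray
        CS210→CS120: CS120 is gray → back edge
First back edge: CS210 → CS120.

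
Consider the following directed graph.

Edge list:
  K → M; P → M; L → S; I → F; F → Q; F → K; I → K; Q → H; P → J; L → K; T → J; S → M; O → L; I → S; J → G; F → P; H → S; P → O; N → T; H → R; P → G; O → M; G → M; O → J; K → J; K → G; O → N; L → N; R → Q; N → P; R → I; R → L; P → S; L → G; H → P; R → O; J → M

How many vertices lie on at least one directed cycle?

9

A vertex is on a directed cycle iff it belongs to a strongly connected component of size ≥ 2 (or has a self-loop).
The vertices on cycles are {F, H, I, L, N, O, P, Q, R} — 9 in total.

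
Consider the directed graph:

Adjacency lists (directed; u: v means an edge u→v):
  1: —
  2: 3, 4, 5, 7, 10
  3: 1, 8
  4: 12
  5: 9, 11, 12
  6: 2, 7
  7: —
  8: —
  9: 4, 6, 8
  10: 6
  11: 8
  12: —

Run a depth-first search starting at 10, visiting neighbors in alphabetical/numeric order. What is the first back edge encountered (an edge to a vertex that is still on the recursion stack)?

9→6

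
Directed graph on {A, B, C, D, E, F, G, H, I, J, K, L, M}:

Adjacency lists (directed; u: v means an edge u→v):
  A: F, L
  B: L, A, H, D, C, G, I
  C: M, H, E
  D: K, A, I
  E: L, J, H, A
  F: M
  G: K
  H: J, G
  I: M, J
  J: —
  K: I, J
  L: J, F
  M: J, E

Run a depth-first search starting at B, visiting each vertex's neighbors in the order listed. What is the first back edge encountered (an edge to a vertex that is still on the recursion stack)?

DFS from B (visiting each vertex's neighbors in the order listed); mark gray on enter, black on exit:
B gray
  L gray
    J gray
    J black
    F gray
      M gray
        M→J: J black — skip
        E gray
          E→L: L is gray → back edge
First back edge: E → L.

E->L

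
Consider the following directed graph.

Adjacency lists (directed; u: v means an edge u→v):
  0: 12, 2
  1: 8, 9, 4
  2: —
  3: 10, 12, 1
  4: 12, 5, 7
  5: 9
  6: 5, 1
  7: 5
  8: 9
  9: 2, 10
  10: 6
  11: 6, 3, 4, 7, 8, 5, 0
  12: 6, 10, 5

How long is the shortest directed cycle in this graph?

4

For each vertex v, BFS finds the shortest path from v back to v.
The shortest such closed walk is 1 → 4 → 12 → 6 → 1, length 4.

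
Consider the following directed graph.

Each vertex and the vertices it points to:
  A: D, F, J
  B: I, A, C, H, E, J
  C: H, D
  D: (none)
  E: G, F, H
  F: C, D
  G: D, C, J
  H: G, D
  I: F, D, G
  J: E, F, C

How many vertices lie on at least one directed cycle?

A vertex is on a directed cycle iff it belongs to a strongly connected component of size ≥ 2 (or has a self-loop).
The vertices on cycles are {C, E, F, G, H, J} — 6 in total.

6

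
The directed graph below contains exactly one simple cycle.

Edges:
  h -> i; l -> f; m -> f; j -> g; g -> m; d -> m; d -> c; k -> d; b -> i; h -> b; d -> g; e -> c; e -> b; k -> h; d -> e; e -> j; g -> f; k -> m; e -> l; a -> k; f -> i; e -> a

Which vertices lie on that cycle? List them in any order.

a, d, e, k

DFS with gray/black marking from e:
e gray
  b gray
    i gray
    i black
  b black
  l gray
    f gray
      f→i: i black — skip
    f black
  l black
  a gray
    k gray
      h gray
        h→i: i black — skip
        h→b: b black — skip
      h black
      m gray
        m→f: f black — skip
      m black
      d gray
        d→e: e is gray → back edge
Back edge closes the cycle e → a → k → d → e; its vertices are {a, d, e, k}.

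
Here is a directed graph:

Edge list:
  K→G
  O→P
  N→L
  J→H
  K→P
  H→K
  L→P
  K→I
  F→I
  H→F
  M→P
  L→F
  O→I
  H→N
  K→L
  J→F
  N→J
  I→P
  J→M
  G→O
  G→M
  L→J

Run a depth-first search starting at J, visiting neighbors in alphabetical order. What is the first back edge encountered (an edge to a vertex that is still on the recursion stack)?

L->J

DFS from J (visiting neighbors in alphabetical order); mark gray on enter, black on exit:
J gray
  F gray
    I gray
      P gray
      P black
    I black
  F black
  H gray
    H→F: F black — skip
    K gray
      G gray
        M gray
          M→P: P black — skip
        M black
        O gray
          O→I: I black — skip
          O→P: P black — skip
        O black
      G black
      K→I: I black — skip
      L gray
        L→F: F black — skip
        L→J: J is gray → back edge
First back edge: L → J.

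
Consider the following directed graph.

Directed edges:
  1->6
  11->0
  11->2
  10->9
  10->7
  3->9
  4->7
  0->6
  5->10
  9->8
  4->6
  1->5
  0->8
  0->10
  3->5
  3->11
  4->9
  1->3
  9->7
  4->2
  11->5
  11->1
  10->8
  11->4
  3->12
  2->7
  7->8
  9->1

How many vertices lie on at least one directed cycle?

8

A vertex is on a directed cycle iff it belongs to a strongly connected component of size ≥ 2 (or has a self-loop).
The vertices on cycles are {0, 1, 3, 4, 5, 9, 10, 11} — 8 in total.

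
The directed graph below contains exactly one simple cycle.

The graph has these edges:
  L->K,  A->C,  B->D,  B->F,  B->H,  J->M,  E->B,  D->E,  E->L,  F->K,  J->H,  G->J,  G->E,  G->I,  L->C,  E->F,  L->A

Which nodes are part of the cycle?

B, D, E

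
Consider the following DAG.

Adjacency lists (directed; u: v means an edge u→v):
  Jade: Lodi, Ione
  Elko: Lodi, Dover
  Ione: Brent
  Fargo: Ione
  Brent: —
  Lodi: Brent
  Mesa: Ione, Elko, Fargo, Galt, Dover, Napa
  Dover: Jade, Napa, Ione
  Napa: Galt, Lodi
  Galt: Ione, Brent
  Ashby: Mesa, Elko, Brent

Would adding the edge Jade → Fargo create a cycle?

No

Adding Jade→Fargo creates a cycle iff Fargo can already reach Jade.
Explore from Fargo: no path reaches Jade. The graph stays acyclic.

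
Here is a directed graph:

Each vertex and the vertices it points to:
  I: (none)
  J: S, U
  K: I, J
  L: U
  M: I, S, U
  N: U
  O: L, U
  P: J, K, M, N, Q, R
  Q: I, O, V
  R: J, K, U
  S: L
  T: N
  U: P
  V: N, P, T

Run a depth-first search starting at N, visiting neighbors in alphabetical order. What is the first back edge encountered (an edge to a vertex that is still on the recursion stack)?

DFS from N (visiting neighbors in alphabetical order); mark gray on enter, black on exit:
N gray
  U gray
    P gray
      J gray
        S gray
          L gray
            L→U: U is gray → back edge
First back edge: L → U.

L->U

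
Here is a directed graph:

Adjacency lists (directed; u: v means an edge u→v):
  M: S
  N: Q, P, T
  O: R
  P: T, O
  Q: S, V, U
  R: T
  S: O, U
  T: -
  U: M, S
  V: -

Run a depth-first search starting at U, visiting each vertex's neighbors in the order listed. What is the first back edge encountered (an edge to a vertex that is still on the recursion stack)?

DFS from U (visiting each vertex's neighbors in the order listed); mark gray on enter, black on exit:
U gray
  M gray
    S gray
      O gray
        R gray
          T gray
          T black
        R black
      O black
      S→U: U is gray → back edge
First back edge: S → U.

S→U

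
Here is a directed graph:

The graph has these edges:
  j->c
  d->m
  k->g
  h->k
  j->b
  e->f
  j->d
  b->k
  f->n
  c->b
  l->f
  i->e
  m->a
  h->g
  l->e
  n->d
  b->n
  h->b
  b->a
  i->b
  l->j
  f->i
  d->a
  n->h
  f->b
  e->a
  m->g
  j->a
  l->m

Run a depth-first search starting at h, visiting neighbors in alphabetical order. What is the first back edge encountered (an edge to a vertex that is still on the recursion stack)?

DFS from h (visiting neighbors in alphabetical order); mark gray on enter, black on exit:
h gray
  b gray
    a gray
    a black
    k gray
      g gray
      g black
    k black
    n gray
      d gray
        d→a: a black — skip
        m gray
          m→a: a black — skip
          m→g: g black — skip
        m black
      d black
      n→h: h is gray → back edge
First back edge: n → h.

n→h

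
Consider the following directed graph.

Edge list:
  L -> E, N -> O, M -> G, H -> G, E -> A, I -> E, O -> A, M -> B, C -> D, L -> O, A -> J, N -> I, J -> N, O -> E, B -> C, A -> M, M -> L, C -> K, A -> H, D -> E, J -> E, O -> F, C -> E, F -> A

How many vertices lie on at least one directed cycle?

12

A vertex is on a directed cycle iff it belongs to a strongly connected component of size ≥ 2 (or has a self-loop).
The vertices on cycles are {A, B, C, D, E, F, I, J, L, M, N, O} — 12 in total.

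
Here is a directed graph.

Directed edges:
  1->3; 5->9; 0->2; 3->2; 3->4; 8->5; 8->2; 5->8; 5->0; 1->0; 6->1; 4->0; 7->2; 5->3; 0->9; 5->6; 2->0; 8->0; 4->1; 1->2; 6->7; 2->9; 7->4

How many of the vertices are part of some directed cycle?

7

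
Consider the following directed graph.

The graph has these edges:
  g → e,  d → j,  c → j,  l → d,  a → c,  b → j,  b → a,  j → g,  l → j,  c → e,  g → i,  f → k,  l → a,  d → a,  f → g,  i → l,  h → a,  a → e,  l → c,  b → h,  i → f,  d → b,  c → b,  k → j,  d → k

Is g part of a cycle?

Yes

g is on a cycle iff g can reach itself via ≥1 edge.
g → i → f → g — yes.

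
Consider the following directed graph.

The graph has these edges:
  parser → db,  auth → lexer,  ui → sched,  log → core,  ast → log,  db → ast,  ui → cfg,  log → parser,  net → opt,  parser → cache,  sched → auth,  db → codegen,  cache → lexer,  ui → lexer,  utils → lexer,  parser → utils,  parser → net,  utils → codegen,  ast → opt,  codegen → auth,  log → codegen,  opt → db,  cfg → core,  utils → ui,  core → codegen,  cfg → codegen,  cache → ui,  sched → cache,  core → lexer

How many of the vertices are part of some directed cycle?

A vertex is on a directed cycle iff it belongs to a strongly connected component of size ≥ 2 (or has a self-loop).
The vertices on cycles are {db, ui, ast, log, net, opt, cache, sched, parser} — 9 in total.

9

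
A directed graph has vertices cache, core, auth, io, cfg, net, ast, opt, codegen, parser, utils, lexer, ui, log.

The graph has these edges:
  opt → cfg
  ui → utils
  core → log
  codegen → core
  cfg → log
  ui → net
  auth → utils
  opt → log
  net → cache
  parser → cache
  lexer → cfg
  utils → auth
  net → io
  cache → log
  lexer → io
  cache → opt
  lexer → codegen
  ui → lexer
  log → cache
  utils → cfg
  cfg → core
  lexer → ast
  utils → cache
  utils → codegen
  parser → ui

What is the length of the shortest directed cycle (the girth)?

For each vertex v, BFS finds the shortest path from v back to v.
The shortest such closed walk is utils → auth → utils, length 2.

2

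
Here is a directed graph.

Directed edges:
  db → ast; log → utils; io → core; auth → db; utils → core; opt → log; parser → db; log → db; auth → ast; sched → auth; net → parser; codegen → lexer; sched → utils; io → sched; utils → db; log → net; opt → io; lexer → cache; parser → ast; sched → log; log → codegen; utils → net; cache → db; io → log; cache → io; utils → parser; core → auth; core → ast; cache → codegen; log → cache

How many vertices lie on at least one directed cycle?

6

A vertex is on a directed cycle iff it belongs to a strongly connected component of size ≥ 2 (or has a self-loop).
The vertices on cycles are {io, log, cache, lexer, sched, codegen} — 6 in total.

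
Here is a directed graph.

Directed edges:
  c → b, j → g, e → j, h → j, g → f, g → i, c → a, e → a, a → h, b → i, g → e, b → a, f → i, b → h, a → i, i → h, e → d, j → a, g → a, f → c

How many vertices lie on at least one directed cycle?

9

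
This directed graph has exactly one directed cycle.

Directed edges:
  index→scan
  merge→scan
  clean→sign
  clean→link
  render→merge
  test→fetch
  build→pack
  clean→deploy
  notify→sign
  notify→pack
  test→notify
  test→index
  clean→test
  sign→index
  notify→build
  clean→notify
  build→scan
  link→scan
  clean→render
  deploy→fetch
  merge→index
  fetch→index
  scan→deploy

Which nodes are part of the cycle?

scan, fetch, index, deploy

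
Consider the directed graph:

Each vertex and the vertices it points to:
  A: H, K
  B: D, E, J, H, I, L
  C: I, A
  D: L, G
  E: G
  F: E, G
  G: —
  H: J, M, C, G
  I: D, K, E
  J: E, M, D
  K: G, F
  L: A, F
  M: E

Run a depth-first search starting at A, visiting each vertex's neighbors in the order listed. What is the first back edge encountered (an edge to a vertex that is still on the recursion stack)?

DFS from A (visiting each vertex's neighbors in the order listed); mark gray on enter, black on exit:
A gray
  H gray
    J gray
      E gray
        G gray
        G black
      E black
      M gray
        M→E: E black — skip
      M black
      D gray
        L gray
          L→A: A is gray → back edge
First back edge: L → A.

L->A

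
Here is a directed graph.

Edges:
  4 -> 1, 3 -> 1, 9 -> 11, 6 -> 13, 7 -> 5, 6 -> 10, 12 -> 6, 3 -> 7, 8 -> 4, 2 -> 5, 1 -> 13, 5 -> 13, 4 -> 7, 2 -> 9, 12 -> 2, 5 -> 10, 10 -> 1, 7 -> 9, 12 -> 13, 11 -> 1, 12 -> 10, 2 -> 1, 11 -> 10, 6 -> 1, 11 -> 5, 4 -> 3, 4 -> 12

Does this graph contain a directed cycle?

DFS with white/gray/black marking, starting from 2:
2 gray
  1 gray
    13 gray
    13 black
  1 black
  9 gray
    11 gray
      5 gray
        10 gray
          10→1: 1 black — skip
        10 black
        5→13: 13 black — skip
      5 black
      11→10: 10 black — skip
      11→1: 1 black — skip
    11 black
  9 black
  2→5: 5 black — skip
2 black
12 gray
  12→13: 13 black — skip
  12→10: 10 black — skip
  6 gray
    6→13: 13 black — skip
    6→1: 1 black — skip
    6→10: 10 black — skip
  6 black
  12→2: 2 black — skip
12 black
4 gray
  7 gray
    7→9: 9 black — skip
    7→5: 5 black — skip
  7 black
  4→1: 1 black — skip
  4→12: 12 black — skip
  3 gray
    3→7: 7 black — skip
    3→1: 1 black — skip
  3 black
4 black
8 gray
  8→4: 4 black — skip
8 black
Every edge goes to a white or black vertex — no back edge, so the graph is acyclic.

No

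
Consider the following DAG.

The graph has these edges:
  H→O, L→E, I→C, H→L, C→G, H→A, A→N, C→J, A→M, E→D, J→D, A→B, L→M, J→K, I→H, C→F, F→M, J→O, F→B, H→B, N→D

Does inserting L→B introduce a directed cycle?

Adding L→B creates a cycle iff B can already reach L.
Explore from B: no path reaches L. The graph stays acyclic.

No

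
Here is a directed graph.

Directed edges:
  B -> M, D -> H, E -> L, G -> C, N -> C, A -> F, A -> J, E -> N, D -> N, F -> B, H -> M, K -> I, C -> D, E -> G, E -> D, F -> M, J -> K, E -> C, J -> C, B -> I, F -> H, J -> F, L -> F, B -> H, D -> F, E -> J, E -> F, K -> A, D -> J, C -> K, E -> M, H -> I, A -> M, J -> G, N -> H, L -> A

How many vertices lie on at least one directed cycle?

7

A vertex is on a directed cycle iff it belongs to a strongly connected component of size ≥ 2 (or has a self-loop).
The vertices on cycles are {A, C, D, G, J, K, N} — 7 in total.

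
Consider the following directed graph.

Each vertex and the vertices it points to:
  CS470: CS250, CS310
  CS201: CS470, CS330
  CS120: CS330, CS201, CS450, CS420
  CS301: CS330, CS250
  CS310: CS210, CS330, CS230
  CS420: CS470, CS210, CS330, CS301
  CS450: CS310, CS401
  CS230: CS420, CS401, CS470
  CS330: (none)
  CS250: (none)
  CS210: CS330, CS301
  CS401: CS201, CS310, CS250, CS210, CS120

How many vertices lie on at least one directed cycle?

8

A vertex is on a directed cycle iff it belongs to a strongly connected component of size ≥ 2 (or has a self-loop).
The vertices on cycles are {CS120, CS201, CS230, CS310, CS401, CS420, CS450, CS470} — 8 in total.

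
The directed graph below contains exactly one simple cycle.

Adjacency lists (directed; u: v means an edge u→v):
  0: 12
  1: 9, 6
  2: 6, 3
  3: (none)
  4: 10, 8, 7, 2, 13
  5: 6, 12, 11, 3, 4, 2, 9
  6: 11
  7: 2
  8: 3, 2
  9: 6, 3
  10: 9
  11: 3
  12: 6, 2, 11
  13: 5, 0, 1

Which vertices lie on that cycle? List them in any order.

4, 5, 13

DFS with gray/black marking from 4:
4 gray
  10 gray
    9 gray
      6 gray
        11 gray
          3 gray
          3 black
        11 black
      6 black
      9→3: 3 black — skip
    9 black
  10 black
  8 gray
    8→3: 3 black — skip
    2 gray
      2→6: 6 black — skip
      2→3: 3 black — skip
    2 black
  8 black
  7 gray
    7→2: 2 black — skip
  7 black
  4→2: 2 black — skip
  13 gray
    5 gray
      5→6: 6 black — skip
      12 gray
        12→6: 6 black — skip
        12→2: 2 black — skip
        12→11: 11 black — skip
      12 black
      5→11: 11 black — skip
      5→3: 3 black — skip
      5→4: 4 is gray → back edge
Back edge closes the cycle 4 → 13 → 5 → 4; its vertices are {4, 5, 13}.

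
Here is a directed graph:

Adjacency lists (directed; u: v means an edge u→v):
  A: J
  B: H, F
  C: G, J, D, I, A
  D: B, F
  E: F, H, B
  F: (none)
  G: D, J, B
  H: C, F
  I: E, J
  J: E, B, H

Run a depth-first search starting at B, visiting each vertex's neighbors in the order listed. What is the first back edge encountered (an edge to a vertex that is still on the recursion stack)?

D->B

DFS from B (visiting each vertex's neighbors in the order listed); mark gray on enter, black on exit:
B gray
  H gray
    C gray
      G gray
        D gray
          D→B: B is gray → back edge
First back edge: D → B.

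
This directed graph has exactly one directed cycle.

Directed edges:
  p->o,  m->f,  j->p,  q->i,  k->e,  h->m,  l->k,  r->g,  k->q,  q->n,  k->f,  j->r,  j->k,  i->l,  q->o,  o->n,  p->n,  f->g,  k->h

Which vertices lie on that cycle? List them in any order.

i, k, l, q

DFS with gray/black marking from k:
k gray
  h gray
    m gray
      f gray
        g gray
        g black
      f black
    m black
  h black
  e gray
  e black
  q gray
    o gray
      n gray
      n black
    o black
    i gray
      l gray
        l→k: k is gray → back edge
Back edge closes the cycle k → q → i → l → k; its vertices are {i, k, l, q}.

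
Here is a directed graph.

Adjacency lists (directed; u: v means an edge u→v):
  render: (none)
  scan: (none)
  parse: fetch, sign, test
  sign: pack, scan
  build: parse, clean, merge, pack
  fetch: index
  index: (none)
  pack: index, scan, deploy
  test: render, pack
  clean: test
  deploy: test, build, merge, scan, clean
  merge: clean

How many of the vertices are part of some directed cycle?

A vertex is on a directed cycle iff it belongs to a strongly connected component of size ≥ 2 (or has a self-loop).
The vertices on cycles are {pack, sign, test, build, clean, merge, parse, deploy} — 8 in total.

8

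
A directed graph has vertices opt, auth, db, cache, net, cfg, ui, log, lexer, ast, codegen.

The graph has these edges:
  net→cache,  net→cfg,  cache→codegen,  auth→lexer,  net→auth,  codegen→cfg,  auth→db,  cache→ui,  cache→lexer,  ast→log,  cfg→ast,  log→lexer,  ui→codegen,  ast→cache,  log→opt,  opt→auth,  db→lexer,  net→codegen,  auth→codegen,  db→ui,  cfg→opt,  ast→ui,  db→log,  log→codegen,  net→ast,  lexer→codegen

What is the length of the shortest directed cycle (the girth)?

For each vertex v, BFS finds the shortest path from v back to v.
The shortest such closed walk is cfg → ast → cache → codegen → cfg, length 4.

4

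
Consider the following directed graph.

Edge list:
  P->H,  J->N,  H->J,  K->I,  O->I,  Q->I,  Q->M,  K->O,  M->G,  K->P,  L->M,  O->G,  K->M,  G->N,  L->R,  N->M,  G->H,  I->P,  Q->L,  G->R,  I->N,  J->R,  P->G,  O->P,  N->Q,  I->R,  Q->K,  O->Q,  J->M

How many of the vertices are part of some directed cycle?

11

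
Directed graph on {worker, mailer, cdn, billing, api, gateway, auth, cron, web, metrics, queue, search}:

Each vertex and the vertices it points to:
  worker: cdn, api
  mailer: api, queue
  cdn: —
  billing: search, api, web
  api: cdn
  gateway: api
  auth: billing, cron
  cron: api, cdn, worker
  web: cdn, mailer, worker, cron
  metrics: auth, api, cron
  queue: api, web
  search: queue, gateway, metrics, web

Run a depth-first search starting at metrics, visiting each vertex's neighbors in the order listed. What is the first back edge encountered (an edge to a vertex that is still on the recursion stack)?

mailer->queue

DFS from metrics (visiting each vertex's neighbors in the order listed); mark gray on enter, black on exit:
metrics gray
  auth gray
    billing gray
      search gray
        queue gray
          api gray
            cdn gray
            cdn black
          api black
          web gray
            web→cdn: cdn black — skip
            mailer gray
              mailer→api: api black — skip
              mailer→queue: queue is gray → back edge
First back edge: mailer → queue.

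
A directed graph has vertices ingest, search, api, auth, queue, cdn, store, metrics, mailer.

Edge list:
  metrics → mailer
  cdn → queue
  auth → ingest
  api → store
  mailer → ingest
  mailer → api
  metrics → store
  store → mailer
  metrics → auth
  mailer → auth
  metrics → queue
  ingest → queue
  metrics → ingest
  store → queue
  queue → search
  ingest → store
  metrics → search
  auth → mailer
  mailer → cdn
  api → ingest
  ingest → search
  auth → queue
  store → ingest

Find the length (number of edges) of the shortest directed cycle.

2

For each vertex v, BFS finds the shortest path from v back to v.
The shortest such closed walk is store → ingest → store, length 2.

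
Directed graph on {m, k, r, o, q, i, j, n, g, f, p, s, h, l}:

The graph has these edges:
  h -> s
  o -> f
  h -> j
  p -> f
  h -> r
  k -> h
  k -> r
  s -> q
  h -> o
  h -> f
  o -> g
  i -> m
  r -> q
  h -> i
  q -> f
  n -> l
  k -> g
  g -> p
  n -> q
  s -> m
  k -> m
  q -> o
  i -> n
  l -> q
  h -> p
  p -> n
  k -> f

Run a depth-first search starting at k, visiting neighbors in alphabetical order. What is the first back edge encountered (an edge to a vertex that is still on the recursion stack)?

o→g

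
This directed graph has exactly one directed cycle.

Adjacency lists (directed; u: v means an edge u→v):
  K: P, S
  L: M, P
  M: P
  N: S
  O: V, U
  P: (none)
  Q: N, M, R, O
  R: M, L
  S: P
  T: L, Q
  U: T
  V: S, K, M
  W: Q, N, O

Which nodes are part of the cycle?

DFS with gray/black marking from Q:
Q gray
  N gray
    S gray
      P gray
      P black
    S black
  N black
  M gray
    M→P: P black — skip
  M black
  R gray
    R→M: M black — skip
    L gray
      L→M: M black — skip
      L→P: P black — skip
    L black
  R black
  O gray
    V gray
      V→S: S black — skip
      K gray
        K→P: P black — skip
        K→S: S black — skip
      K black
      V→M: M black — skip
    V black
    U gray
      T gray
        T→L: L black — skip
        T→Q: Q is gray → back edge
Back edge closes the cycle Q → O → U → T → Q; its vertices are {O, Q, T, U}.

O, Q, T, U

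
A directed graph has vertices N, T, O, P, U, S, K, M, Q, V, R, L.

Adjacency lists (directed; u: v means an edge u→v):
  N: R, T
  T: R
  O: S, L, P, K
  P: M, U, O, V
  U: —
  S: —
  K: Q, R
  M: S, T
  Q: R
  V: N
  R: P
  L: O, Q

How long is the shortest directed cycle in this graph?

2

For each vertex v, BFS finds the shortest path from v back to v.
The shortest such closed walk is L → O → L, length 2.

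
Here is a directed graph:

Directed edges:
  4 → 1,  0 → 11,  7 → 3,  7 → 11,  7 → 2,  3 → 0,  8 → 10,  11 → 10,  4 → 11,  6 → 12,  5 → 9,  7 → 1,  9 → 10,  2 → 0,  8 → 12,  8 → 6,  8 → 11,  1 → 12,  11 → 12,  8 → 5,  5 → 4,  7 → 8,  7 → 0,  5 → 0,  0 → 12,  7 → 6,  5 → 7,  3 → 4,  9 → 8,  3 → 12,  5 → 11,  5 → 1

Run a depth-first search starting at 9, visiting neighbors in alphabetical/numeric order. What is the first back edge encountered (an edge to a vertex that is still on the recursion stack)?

7->8

DFS from 9 (visiting neighbors in alphabetical/numeric order); mark gray on enter, black on exit:
9 gray
  8 gray
    5 gray
      0 gray
        11 gray
          10 gray
          10 black
          12 gray
          12 black
        11 black
        0→12: 12 black — skip
      0 black
      1 gray
        1→12: 12 black — skip
      1 black
      4 gray
        4→1: 1 black — skip
        4→11: 11 black — skip
      4 black
      7 gray
        7→0: 0 black — skip
        7→1: 1 black — skip
        2 gray
          2→0: 0 black — skip
        2 black
        3 gray
          3→0: 0 black — skip
          3→4: 4 black — skip
          3→12: 12 black — skip
        3 black
        6 gray
          6→12: 12 black — skip
        6 black
        7→8: 8 is gray → back edge
First back edge: 7 → 8.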